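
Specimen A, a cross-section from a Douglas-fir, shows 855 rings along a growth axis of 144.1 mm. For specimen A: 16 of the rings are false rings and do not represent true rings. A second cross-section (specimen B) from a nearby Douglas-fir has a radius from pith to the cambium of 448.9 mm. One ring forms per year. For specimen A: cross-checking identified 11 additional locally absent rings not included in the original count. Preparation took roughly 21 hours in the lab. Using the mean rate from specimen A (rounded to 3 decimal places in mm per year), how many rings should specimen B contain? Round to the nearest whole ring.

Specimen A: true ring count = 855 − 16 + 11 = 850.
A: Extension rate ≈ 144.1 / 850 = 0.170 mm/yr.
For B, 448.9 / 0.170 = 2640.59 years ≈ 2641 rings.

2641 rings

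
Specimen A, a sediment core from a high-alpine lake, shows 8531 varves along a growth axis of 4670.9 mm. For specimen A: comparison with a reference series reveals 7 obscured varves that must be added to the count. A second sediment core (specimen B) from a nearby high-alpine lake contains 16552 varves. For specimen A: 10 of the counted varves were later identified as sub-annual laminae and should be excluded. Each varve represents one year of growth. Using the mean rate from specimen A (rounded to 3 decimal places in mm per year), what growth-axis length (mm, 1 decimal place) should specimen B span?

Specimen A: correcting the raw count gives 8531 − 10 + 7 = 8528 true varves.
A: 4670.9 mm over 8528 years gives 4670.9 / 8528 ≈ 0.548 mm/year.
B's length ≈ 0.548 × 16552 = 9070.5 mm.

9070.5 mm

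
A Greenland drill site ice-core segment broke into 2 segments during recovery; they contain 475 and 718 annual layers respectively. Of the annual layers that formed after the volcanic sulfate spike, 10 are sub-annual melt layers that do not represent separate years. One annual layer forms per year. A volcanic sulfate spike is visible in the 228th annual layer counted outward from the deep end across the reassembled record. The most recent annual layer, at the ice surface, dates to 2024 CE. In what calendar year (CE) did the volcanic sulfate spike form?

Total annual layers = 475 + 718 = 1193.
The volcanic sulfate spike sits at annual layer 228 from the deep end, so 1193 − 228 = 965 annual layers formed after it.
Excluding 10 false annual layers: 965 − 10 = 955.
The annual layer at the ice surface is 2024 CE, so the volcanic sulfate spike dates to 2024 − 955 = 1069 CE.

1069 CE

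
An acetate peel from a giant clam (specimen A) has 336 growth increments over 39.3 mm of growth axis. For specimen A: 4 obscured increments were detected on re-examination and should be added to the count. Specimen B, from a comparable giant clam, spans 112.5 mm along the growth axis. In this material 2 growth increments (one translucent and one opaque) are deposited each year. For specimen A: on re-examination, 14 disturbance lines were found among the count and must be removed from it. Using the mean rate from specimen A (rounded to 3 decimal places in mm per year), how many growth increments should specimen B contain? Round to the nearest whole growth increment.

Specimen A: after corrections the count is 336 − 14 + 4 = 326 growth increments.
Specimen A: 326 growth increments at 2 per year is 326 / 2 = 163 years.
A: 39.3 mm over 163 years gives 39.3 / 163 ≈ 0.241 mm/yr.
For B, 112.5 / 0.241 = 466.80 years; at 2 growth increments per year that is 466.80 × 2 ≈ 934 growth increments.

934 growth increments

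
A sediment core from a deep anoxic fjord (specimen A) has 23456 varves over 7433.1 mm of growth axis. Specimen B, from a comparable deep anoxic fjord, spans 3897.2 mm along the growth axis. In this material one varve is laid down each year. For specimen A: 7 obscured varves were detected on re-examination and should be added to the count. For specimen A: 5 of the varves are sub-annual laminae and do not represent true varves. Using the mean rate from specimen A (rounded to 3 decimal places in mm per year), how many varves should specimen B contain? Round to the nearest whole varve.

12294 varves

Specimen A: true varve count = 23456 − 5 + 7 = 23458.
A: Extension rate ≈ 7433.1 / 23458 = 0.317 mm/year.
B spans 3897.2 / 0.317 = 12294.01 years ≈ 12294 varves.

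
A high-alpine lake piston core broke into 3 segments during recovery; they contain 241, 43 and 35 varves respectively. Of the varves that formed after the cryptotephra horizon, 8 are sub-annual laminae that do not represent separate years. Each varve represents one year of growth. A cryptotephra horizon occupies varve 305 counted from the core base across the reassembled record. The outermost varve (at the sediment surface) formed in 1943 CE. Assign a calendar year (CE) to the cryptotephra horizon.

Total varves = 241 + 43 + 35 = 319.
The cryptotephra horizon sits at varve 305 from the core base, so 319 − 305 = 14 varves formed after it.
Removing the 8 false varves leaves 14 − 8 = 6 true varves beyond the cryptotephra horizon.
Counting back 6 years from 1943 CE places the cryptotephra horizon in 1943 − 6 = 1937 CE.

1937 CE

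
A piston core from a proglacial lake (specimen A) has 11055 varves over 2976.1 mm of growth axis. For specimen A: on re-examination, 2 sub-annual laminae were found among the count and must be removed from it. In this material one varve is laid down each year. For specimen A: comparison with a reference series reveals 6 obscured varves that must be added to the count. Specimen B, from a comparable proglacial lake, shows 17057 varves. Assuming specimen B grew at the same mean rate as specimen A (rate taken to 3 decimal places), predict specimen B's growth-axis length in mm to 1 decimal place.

4588.3 mm

Specimen A: correcting the raw count gives 11055 − 2 + 6 = 11059 true varves.
A: Mean rate = 2976.1 mm / 11059 years ≈ 0.269 mm/yr.
For B, 0.269 mm/year × 17057 years = 4588.3 mm.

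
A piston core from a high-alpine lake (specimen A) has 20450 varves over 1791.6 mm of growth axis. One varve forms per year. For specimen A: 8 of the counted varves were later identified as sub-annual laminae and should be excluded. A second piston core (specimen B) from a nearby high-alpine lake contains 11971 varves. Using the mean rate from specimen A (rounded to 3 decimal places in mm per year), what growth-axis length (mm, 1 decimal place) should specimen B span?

Specimen A: true varve count = 20450 − 8 = 20442.
A: 1791.6 mm over 20442 years gives 1791.6 / 20442 ≈ 0.088 mm/yr.
B's length ≈ 0.088 × 11971 = 1053.4 mm.

1053.4 mm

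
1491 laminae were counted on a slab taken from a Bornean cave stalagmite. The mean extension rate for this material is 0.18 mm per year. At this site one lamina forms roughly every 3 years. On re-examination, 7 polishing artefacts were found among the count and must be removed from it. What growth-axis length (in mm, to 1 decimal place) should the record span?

801.4 mm

Adjusted count: 1491 − 7 = 1484 laminae.
1484 laminae at 3 years each span 1484 × 3 = 4452 years.
Predicted length = 0.18 mm/year × 4452 years = 801.4 mm.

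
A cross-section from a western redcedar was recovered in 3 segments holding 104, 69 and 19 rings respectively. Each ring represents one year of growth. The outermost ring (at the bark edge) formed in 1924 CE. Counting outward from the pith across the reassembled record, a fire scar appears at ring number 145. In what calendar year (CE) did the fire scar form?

1877 CE

Total rings = 104 + 69 + 19 = 192.
Between ring 145 and the bark edge there are 192 − 145 = 47 rings.
The ring at the bark edge is 1924 CE, so the fire scar dates to 1924 − 47 = 1877 CE.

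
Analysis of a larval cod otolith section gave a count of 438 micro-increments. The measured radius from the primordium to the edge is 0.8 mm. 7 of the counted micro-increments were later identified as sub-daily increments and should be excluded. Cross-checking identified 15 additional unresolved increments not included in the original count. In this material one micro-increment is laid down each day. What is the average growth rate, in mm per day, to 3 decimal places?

0.002 mm per day

After corrections the count is 438 − 7 + 15 = 446 micro-increments.
Mean rate = 0.8 mm / 446 days ≈ 0.002 mm per day.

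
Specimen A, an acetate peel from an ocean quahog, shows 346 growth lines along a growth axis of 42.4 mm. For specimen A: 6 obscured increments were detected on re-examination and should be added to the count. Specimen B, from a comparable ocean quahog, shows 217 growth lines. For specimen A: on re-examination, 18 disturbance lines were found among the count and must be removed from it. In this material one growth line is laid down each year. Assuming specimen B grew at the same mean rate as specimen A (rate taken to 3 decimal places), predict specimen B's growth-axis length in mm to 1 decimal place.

Specimen A: after corrections the count is 346 − 18 + 6 = 334 growth lines.
A: Mean rate = 42.4 mm / 334 years ≈ 0.127 mm/year.
For B, 0.127 mm/year × 217 years = 27.6 mm.

27.6 mm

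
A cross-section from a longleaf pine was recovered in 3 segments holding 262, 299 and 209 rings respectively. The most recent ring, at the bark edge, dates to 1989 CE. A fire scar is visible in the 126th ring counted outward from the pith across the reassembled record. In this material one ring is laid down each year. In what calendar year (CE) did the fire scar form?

Total rings = 262 + 299 + 209 = 770.
770 − 126 = 644 rings lie beyond the fire scar toward the bark edge.
Counting back 644 years from 1989 CE places the fire scar in 1989 − 644 = 1345 CE.

1345 CE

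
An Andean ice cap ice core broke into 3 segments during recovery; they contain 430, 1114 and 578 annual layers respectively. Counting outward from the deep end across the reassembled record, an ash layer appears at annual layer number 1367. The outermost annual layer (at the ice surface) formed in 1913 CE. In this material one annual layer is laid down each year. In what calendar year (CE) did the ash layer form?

1158 CE

Total annual layers = 430 + 1114 + 578 = 2122.
2122 − 1367 = 755 annual layers lie beyond the ash layer toward the ice surface.
1913 − 755 = 1158 CE.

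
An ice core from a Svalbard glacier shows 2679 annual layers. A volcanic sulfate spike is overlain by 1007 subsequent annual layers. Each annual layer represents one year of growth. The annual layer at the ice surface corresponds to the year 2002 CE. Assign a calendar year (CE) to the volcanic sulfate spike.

995 CE

1007 annual layers formed after the volcanic sulfate spike.
2002 − 1007 = 995 CE.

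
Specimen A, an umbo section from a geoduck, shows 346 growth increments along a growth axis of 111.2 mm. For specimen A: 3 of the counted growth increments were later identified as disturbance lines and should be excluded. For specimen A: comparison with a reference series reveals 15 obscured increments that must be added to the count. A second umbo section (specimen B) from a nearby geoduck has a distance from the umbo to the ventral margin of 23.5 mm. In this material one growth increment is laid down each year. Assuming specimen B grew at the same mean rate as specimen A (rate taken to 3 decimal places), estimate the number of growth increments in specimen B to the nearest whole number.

Specimen A: adjusted count: 346 − 3 + 15 = 358 growth increments.
A: 111.2 mm over 358 years gives 111.2 / 358 ≈ 0.311 mm per year.
B spans 23.5 / 0.311 = 75.56 years ≈ 76 growth increments.

76 growth increments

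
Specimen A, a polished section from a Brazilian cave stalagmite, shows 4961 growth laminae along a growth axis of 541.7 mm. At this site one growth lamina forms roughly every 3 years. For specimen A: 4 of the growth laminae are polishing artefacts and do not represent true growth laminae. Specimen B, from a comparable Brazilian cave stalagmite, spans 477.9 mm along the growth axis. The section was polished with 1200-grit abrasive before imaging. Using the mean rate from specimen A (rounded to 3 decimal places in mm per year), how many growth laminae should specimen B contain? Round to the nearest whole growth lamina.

Specimen A: after corrections the count is 4961 − 4 = 4957 growth laminae.
Specimen A: at 3 years per growth lamina, 4957 × 3 = 14871 years.
A: Mean rate = 541.7 mm / 14871 years ≈ 0.036 mm/year.
For B, 477.9 / 0.036 = 13275.00 years; at 3 years per growth lamina that is 13275.00 / 3 ≈ 4425 growth laminae.

4425 growth laminae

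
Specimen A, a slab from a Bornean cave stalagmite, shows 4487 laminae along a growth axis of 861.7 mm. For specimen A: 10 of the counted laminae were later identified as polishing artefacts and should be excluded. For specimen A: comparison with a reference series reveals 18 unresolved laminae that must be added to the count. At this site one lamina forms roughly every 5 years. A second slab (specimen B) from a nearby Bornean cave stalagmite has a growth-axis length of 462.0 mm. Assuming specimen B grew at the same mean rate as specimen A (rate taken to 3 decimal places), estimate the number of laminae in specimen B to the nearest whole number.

2432 laminae

Specimen A: true lamina count = 4487 − 10 + 18 = 4495.
Specimen A: at 5 years per lamina, 4495 × 5 = 22475 years.
A: 861.7 mm over 22475 years gives 861.7 / 22475 ≈ 0.038 mm/year.
For B, 462.0 / 0.038 = 12157.89 years; at 5 years per lamina that is 12157.89 / 5 ≈ 2432 laminae.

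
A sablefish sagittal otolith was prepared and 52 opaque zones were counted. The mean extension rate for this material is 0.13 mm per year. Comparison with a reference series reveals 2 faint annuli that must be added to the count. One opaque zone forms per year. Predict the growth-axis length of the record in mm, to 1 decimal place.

7.0 mm

After corrections the count is 52 + 2 = 54 opaque zones.
54 years at 0.13 mm/year gives 0.13 × 54 = 7.0 mm.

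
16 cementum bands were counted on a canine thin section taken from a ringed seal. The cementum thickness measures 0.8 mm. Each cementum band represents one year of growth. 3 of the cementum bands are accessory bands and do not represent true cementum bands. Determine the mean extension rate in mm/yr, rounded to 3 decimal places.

0.062 mm/yr

After corrections the count is 16 − 3 = 13 cementum bands.
0.8 mm over 13 years gives 0.8 / 13 ≈ 0.062 mm/yr.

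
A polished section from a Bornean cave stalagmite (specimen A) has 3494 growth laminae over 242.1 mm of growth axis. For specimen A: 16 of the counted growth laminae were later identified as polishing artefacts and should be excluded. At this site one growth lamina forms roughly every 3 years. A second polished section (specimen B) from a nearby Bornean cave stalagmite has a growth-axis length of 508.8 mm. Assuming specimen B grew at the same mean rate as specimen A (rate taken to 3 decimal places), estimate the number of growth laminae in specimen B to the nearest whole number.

Specimen A: true growth lamina count = 3494 − 16 = 3478.
Specimen A: multiplying by 3 years per growth lamina: 3478 × 3 = 10434 years.
A: Mean rate = 242.1 mm / 10434 years ≈ 0.023 mm/yr.
For B, 508.8 / 0.023 = 22121.74 years; at 3 years per growth lamina that is 22121.74 / 3 ≈ 7374 growth laminae.

7374 growth laminae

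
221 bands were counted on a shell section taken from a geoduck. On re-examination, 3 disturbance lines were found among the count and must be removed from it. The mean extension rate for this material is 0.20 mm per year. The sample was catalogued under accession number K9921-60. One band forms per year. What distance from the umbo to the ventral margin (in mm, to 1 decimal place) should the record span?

43.6 mm

Correcting the raw count gives 221 − 3 = 218 true bands.
Length ≈ 0.20 × 218 = 43.6 mm.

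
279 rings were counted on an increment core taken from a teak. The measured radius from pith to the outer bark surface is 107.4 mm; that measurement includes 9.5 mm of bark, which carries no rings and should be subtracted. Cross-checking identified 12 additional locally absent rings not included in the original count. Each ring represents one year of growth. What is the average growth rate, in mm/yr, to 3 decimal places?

0.336 mm/yr

True ring count = 279 + 12 = 291.
Net length = 107.4 − 9.5 = 97.9 mm.
Extension rate ≈ 97.9 / 291 = 0.336 mm/yr.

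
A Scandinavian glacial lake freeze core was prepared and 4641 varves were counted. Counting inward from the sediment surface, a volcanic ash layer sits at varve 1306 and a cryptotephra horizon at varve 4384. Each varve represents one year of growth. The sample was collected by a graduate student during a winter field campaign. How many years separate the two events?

3078 years

The two markers are separated by 4384 − 1306 = 3078 varves.
One varve per year makes the interval 3078 years.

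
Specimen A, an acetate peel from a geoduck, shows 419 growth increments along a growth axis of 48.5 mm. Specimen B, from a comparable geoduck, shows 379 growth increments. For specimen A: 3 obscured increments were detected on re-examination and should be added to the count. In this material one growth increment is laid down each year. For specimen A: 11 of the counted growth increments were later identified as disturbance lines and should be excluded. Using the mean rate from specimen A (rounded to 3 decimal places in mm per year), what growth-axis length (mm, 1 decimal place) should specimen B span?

44.7 mm

Specimen A: adjusted count: 419 − 11 + 3 = 411 growth increments.
A: Mean rate = 48.5 mm / 411 years ≈ 0.118 mm/yr.
Length of B = 0.118 × 379 = 44.7 mm.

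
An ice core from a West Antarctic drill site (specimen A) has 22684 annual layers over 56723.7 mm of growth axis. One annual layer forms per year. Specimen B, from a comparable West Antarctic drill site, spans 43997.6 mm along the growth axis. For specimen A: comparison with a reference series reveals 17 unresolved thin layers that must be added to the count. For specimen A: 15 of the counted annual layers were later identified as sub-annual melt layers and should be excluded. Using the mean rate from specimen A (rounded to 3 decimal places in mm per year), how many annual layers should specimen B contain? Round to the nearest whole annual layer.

17599 annual layers

Specimen A: correcting the raw count gives 22684 − 15 + 17 = 22686 true annual layers.
A: Mean rate = 56723.7 mm / 22686 years ≈ 2.500 mm/year.
Specimen B: 43997.6 mm / 2.500 mm per year = 17599.04 years ≈ 17599 annual layers.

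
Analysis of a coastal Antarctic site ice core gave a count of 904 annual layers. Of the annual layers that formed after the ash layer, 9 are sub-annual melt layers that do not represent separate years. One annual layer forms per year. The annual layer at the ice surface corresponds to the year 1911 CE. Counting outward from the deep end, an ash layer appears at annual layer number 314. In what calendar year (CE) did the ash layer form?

1330 CE

The ash layer sits at annual layer 314 from the deep end, so 904 − 314 = 590 annual layers formed after it.
Removing the 9 false annual layers leaves 590 − 9 = 581 true annual layers beyond the ash layer.
Counting back 581 years from 1911 CE places the ash layer in 1911 − 581 = 1330 CE.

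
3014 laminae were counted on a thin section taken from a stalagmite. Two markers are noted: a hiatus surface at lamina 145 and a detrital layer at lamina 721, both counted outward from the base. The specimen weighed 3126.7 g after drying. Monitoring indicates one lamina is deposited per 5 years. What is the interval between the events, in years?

2880 years

The two markers are separated by 721 − 145 = 576 laminae.
Multiplying by 5 years per lamina: 576 × 5 = 2880 years.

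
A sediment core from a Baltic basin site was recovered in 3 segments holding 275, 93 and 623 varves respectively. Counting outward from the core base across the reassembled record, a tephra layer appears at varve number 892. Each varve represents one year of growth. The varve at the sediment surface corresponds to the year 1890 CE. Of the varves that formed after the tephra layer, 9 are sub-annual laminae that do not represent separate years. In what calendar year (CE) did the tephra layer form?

Total varves = 275 + 93 + 623 = 991.
991 − 892 = 99 varves lie beyond the tephra layer toward the sediment surface.
Removing the 9 false varves leaves 99 − 9 = 90 true varves beyond the tephra layer.
Counting back 90 years from 1890 CE places the tephra layer in 1890 − 90 = 1800 CE.

1800 CE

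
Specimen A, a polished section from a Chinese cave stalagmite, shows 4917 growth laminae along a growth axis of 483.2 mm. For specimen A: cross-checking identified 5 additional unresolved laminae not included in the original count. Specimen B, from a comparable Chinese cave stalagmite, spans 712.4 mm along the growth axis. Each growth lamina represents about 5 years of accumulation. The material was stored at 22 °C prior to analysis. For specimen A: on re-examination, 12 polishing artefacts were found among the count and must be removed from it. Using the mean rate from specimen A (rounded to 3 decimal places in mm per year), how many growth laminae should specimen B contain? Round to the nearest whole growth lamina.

Specimen A: adjusted count: 4917 − 12 + 5 = 4910 growth laminae.
Specimen A: multiplying by 5 years per growth lamina: 4910 × 5 = 24550 years.
A: 483.2 mm over 24550 years gives 483.2 / 24550 ≈ 0.020 mm/yr.
B spans 712.4 / 0.020 = 35620.00 years; at 5 years per growth lamina that is 35620.00 / 5 ≈ 7124 growth laminae.

7124 growth laminae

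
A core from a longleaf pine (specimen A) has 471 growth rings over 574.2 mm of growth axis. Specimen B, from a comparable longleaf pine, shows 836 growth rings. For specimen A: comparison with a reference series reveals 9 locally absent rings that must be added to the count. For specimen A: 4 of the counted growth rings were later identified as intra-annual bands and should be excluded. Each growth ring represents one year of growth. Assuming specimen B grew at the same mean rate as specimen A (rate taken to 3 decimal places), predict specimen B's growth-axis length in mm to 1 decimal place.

1008.2 mm

Specimen A: after corrections the count is 471 − 4 + 9 = 476 growth rings.
A: 574.2 mm over 476 years gives 574.2 / 476 ≈ 1.206 mm/yr.
Length of B = 1.206 × 836 = 1008.2 mm.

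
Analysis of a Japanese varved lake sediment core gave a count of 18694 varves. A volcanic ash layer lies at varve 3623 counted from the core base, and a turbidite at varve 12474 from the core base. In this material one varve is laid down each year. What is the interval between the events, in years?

The two markers are separated by 12474 − 3623 = 8851 varves.
That is 8851 years at one varve per year.

8851 years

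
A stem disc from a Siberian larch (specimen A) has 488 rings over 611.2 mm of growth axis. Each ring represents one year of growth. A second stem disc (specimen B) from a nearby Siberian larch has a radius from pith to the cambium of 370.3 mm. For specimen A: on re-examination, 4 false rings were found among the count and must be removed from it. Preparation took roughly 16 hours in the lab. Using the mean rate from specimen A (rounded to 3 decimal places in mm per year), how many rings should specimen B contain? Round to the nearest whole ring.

Specimen A: true ring count = 488 − 4 = 484.
A: 611.2 mm over 484 years gives 611.2 / 484 ≈ 1.263 mm per year.
B spans 370.3 / 1.263 = 293.19 years ≈ 293 rings.

293 rings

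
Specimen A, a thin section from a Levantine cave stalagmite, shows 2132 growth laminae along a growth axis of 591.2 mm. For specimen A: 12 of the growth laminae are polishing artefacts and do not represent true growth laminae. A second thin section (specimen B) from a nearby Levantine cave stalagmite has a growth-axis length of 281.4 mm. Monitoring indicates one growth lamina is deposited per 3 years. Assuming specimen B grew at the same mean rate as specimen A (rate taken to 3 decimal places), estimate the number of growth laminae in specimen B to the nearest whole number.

1009 growth laminae

Specimen A: adjusted count: 2132 − 12 = 2120 growth laminae.
Specimen A: multiplying by 3 years per growth lamina: 2120 × 3 = 6360 years.
A: Extension rate ≈ 591.2 / 6360 = 0.093 mm/year.
For B, 281.4 / 0.093 = 3025.81 years; at 3 years per growth lamina that is 3025.81 / 3 ≈ 1009 growth laminae.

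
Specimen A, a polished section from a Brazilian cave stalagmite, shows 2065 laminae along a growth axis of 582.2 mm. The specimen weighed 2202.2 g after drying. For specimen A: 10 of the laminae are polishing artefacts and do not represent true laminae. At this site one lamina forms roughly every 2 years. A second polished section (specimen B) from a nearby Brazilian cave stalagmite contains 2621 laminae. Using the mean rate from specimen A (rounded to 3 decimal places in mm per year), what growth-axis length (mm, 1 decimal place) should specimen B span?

744.4 mm

Specimen A: true lamina count = 2065 − 10 = 2055.
Specimen A: at 2 years per lamina, 2055 × 2 = 4110 years.
A: Mean rate = 582.2 mm / 4110 years ≈ 0.142 mm/year.
Specimen B: at 2 years per lamina, 2621 × 2 = 5242 years. B's length ≈ 0.142 × 5242 = 744.4 mm.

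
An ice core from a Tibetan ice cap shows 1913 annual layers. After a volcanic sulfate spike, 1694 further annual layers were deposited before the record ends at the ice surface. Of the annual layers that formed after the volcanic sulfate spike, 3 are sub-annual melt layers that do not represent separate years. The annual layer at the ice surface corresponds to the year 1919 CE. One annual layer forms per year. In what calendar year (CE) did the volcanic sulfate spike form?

There are 1694 annual layers younger than the volcanic sulfate spike.
1694 − 3 false = 1691 true annual layers after the volcanic sulfate spike.
1919 − 1691 = 228 CE.

228 CE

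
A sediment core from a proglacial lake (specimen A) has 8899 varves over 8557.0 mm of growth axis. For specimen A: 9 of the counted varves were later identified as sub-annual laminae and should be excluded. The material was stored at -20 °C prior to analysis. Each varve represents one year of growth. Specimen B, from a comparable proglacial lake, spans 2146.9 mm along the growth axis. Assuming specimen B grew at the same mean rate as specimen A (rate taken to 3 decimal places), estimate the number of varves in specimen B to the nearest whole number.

2229 varves

Specimen A: true varve count = 8899 − 9 = 8890.
A: Extension rate ≈ 8557.0 / 8890 = 0.963 mm per year.
B spans 2146.9 / 0.963 = 2229.39 years ≈ 2229 varves.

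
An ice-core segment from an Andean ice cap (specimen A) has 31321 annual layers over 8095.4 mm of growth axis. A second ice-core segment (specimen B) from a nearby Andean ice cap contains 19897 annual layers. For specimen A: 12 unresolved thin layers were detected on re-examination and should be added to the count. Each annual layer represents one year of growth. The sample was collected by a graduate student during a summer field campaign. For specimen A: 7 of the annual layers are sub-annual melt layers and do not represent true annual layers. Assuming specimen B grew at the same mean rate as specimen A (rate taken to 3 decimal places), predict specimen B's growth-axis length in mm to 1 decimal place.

5133.4 mm

Specimen A: true annual layer count = 31321 − 7 + 12 = 31326.
A: Mean rate = 8095.4 mm / 31326 years ≈ 0.258 mm/year.
B's length ≈ 0.258 × 19897 = 5133.4 mm.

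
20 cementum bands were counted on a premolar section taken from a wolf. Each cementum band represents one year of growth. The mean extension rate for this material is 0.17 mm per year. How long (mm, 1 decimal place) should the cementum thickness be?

3.4 mm

20 years of growth are recorded.
Length ≈ 0.17 × 20 = 3.4 mm.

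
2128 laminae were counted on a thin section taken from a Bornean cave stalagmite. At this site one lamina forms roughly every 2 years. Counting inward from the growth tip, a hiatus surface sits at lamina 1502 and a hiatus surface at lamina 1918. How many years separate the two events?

1918 − 1502 = 416 laminae lie between the two events.
Multiplying by 2 years per lamina: 416 × 2 = 832 years.

832 years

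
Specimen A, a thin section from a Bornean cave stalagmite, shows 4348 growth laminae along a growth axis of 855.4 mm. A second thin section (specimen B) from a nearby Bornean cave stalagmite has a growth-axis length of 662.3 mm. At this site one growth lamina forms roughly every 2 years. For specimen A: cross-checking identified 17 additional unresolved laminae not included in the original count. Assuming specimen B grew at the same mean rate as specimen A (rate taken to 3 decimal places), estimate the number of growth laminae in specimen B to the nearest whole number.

Specimen A: adjusted count: 4348 + 17 = 4365 growth laminae.
Specimen A: multiplying by 2 years per growth lamina: 4365 × 2 = 8730 years.
A: 855.4 mm over 8730 years gives 855.4 / 8730 ≈ 0.098 mm/year.
Specimen B: 662.3 mm / 0.098 mm per year = 6758.16 years; at 2 years per growth lamina that is 6758.16 / 2 ≈ 3379 growth laminae.

3379 growth laminae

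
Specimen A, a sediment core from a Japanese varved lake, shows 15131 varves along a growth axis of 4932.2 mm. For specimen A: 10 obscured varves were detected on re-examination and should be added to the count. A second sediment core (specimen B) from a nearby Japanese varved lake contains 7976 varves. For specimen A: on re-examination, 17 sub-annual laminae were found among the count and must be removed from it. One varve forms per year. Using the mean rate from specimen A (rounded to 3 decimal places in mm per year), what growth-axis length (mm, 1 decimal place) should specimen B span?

Specimen A: after corrections the count is 15131 − 17 + 10 = 15124 varves.
A: 4932.2 mm over 15124 years gives 4932.2 / 15124 ≈ 0.326 mm/yr.
For B, 0.326 mm/year × 7976 years = 2600.2 mm.

2600.2 mm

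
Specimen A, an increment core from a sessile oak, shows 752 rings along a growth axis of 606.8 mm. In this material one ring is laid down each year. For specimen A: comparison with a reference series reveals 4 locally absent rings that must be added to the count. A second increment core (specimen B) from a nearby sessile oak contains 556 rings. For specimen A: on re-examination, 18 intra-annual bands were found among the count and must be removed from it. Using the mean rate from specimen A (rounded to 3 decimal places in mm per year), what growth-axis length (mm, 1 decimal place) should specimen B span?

457.0 mm

Specimen A: after corrections the count is 752 − 18 + 4 = 738 rings.
A: 606.8 mm over 738 years gives 606.8 / 738 ≈ 0.822 mm per year.
Length of B = 0.822 × 556 = 457.0 mm.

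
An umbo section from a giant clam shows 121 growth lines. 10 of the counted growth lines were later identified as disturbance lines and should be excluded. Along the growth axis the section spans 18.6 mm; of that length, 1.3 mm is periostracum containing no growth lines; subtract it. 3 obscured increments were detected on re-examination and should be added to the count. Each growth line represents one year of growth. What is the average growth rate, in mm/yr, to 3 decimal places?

0.152 mm/yr

Correcting the raw count gives 121 − 10 + 3 = 114 true growth lines.
Net length = 18.6 − 1.3 = 17.3 mm.
Extension rate ≈ 17.3 / 114 = 0.152 mm/yr.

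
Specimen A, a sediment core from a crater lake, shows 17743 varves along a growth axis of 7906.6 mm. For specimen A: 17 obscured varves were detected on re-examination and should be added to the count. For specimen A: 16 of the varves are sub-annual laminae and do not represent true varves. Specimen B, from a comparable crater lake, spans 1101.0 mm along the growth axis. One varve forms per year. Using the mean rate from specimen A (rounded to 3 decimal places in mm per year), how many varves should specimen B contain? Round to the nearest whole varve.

Specimen A: after corrections the count is 17743 − 16 + 17 = 17744 varves.
A: 7906.6 mm over 17744 years gives 7906.6 / 17744 ≈ 0.446 mm per year.
B spans 1101.0 / 0.446 = 2468.61 years ≈ 2469 varves.

2469 varves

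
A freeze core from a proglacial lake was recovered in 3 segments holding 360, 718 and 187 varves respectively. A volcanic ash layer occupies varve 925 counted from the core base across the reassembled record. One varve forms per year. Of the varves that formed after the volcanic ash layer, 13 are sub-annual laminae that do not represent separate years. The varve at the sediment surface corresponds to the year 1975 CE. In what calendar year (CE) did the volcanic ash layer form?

1648 CE

Total varves = 360 + 718 + 187 = 1265.
Between varve 925 and the sediment surface there are 1265 − 925 = 340 varves.
Removing the 13 false varves leaves 340 − 13 = 327 true varves beyond the volcanic ash layer.
Counting back 327 years from 1975 CE places the volcanic ash layer in 1975 − 327 = 1648 CE.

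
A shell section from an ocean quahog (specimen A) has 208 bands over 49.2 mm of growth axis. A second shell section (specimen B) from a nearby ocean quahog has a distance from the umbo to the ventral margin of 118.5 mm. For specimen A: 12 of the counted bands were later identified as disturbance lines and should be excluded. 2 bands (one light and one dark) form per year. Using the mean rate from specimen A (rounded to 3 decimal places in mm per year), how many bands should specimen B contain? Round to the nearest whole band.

Specimen A: after corrections the count is 208 − 12 = 196 bands.
Specimen A: dividing by 2 bands per year: 196 / 2 = 98 years.
A: Extension rate ≈ 49.2 / 98 = 0.502 mm/yr.
B spans 118.5 / 0.502 = 236.06 years; at 2 bands per year that is 236.06 × 2 ≈ 472 bands.

472 bands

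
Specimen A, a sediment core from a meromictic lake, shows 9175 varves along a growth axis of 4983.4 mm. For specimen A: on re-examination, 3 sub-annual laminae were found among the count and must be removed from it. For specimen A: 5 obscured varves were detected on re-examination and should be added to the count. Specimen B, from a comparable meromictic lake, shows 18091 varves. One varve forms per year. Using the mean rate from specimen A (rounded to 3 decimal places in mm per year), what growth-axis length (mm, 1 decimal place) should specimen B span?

Specimen A: correcting the raw count gives 9175 − 3 + 5 = 9177 true varves.
A: Extension rate ≈ 4983.4 / 9177 = 0.543 mm/year.
B's length ≈ 0.543 × 18091 = 9823.4 mm.

9823.4 mm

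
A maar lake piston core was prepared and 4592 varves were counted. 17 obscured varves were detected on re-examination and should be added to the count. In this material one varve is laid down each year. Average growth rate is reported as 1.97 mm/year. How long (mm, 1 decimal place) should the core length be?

9079.7 mm

Adjusted count: 4592 + 17 = 4609 varves.
Predicted length = 1.97 mm/year × 4609 years = 9079.7 mm.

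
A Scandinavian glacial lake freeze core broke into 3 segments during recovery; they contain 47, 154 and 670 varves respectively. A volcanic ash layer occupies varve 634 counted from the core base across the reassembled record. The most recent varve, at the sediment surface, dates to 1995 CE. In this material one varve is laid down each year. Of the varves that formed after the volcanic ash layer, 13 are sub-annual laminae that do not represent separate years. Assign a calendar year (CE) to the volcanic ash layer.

Total varves = 47 + 154 + 670 = 871.
Between varve 634 and the sediment surface there are 871 − 634 = 237 varves.
Excluding 13 false varves: 237 − 13 = 224.
The varve at the sediment surface is 1995 CE, so the volcanic ash layer dates to 1995 − 224 = 1771 CE.

1771 CE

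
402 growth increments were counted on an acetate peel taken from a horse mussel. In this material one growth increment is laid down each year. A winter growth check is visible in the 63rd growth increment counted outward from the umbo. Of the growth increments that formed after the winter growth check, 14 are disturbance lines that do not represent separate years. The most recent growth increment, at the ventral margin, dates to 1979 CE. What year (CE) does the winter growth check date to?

1654 CE

The winter growth check sits at growth increment 63 from the umbo, so 402 − 63 = 339 growth increments formed after it.
Removing the 14 false growth increments leaves 339 − 14 = 325 true growth increments beyond the winter growth check.
The growth increment at the ventral margin is 1979 CE, so the winter growth check dates to 1979 − 325 = 1654 CE.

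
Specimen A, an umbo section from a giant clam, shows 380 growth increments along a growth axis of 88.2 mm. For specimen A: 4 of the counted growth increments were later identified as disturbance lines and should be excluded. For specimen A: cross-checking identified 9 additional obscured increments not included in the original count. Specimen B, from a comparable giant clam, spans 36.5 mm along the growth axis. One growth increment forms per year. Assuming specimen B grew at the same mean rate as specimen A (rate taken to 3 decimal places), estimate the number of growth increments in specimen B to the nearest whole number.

Specimen A: correcting the raw count gives 380 − 4 + 9 = 385 true growth increments.
A: Extension rate ≈ 88.2 / 385 = 0.229 mm per year.
B spans 36.5 / 0.229 = 159.39 years ≈ 159 growth increments.

159 growth increments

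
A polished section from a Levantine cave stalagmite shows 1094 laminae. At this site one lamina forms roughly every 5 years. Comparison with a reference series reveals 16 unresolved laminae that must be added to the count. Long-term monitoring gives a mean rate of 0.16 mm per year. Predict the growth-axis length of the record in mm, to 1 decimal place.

True lamina count = 1094 + 16 = 1110.
Multiplying by 5 years per lamina: 1110 × 5 = 5550 years.
5550 years at 0.16 mm/year gives 0.16 × 5550 = 888.0 mm.

888.0 mm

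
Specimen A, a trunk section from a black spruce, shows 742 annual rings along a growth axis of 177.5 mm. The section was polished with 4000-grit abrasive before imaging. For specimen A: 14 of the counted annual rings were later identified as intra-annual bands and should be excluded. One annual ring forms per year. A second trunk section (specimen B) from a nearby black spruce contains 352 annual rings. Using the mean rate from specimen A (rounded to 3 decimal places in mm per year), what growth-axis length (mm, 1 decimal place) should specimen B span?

Specimen A: adjusted count: 742 − 14 = 728 annual rings.
A: Mean rate = 177.5 mm / 728 years ≈ 0.244 mm/year.
For B, 0.244 mm/year × 352 years = 85.9 mm.

85.9 mm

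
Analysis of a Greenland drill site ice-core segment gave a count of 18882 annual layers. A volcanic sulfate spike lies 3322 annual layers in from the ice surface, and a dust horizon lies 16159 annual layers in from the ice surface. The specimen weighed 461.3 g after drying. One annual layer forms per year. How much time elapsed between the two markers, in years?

12837 years

The two markers are separated by 16159 − 3322 = 12837 annual layers.
At one annual layer per year, 12837 years elapsed between them.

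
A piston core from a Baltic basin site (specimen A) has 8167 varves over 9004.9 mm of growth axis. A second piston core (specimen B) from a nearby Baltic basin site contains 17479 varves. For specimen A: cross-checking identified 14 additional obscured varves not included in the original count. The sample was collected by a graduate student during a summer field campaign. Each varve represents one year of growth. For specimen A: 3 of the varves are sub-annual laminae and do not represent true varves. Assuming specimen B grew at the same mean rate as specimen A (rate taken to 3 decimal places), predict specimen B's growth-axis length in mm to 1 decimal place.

Specimen A: correcting the raw count gives 8167 − 3 + 14 = 8178 true varves.
A: Extension rate ≈ 9004.9 / 8178 = 1.101 mm per year.
For B, 1.101 mm/year × 17479 years = 19244.4 mm.

19244.4 mm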